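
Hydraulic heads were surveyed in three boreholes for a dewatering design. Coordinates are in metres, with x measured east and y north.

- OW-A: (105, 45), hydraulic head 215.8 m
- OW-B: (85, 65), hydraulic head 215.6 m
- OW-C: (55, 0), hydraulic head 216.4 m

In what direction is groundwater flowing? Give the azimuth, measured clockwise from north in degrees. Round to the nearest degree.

008°

Differences from OW-A: to OW-B (Δx, Δy, Δh) = (-20, 20, -0.2); to OW-C = (-50, -45, +0.6).
Solve a·Δx + b·Δy = Δh: det = (-20)·(-45) − (-50)·20 = 1900.
∂h/∂x = [(-0.2)·(-45) − (+0.6)·20] / 1900 = -0.001579
∂h/∂y = [(-20)·(+0.6) − (-50)·(-0.2)] / 1900 = -0.01158
Flow direction (−∇h) has components (+0.001579 E, +0.01158 N).
Azimuth = atan2(E, N) = atan2(+0.001579, +0.01158) = 7.8° ≈ 008°.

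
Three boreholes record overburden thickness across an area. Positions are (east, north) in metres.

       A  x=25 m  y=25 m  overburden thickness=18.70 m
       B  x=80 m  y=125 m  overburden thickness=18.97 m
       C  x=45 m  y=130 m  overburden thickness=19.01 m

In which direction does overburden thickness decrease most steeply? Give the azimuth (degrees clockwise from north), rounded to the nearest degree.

With d = a·x + b·y + c and A as origin, the differences give:
  55·a + 100·b = +0.27
  20·a + 105·b = +0.31
Eliminate b (×105 and ×100, subtract): 3775·a = -2.650 → a = ∂d/∂x = -0.0007020
Back-substitute: b = ∂d/∂y = +0.003086.
Steepest decrease is along −∇f: components (+0.0007020 E, -0.003086 N).
Azimuth = atan2(+0.0007020, -0.003086) = 167.2° ≈ 167°.

167°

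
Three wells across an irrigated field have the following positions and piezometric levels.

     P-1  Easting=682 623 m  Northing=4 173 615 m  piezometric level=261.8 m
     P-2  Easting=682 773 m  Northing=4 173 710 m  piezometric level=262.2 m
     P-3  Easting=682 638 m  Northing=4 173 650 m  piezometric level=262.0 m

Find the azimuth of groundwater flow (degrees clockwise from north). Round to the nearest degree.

168°

Taking P-1 as reference: P-2−P-1 = (150, 95, +0.4); P-3−P-1 = (15, 35, +0.2).
Determinant of the coordinate differences = 150·35 − 15·95 = 3825.
∂h/∂x = [(+0.4)·35 − (+0.2)·95] / 3825 = -0.001307
∂h/∂y = [150·(+0.2) − 15·(+0.4)] / 3825 = +0.006275
Flow direction (−∇h) has components (+0.001307 E, -0.006275 N).
Azimuth = atan2(E, N) = atan2(+0.001307, -0.006275) = 168.2° ≈ 168°.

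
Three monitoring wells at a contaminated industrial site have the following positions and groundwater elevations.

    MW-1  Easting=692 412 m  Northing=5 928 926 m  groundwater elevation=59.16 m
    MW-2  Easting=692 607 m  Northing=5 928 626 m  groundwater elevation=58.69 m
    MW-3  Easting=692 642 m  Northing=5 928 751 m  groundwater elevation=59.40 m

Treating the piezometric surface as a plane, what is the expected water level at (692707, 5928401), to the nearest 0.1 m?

Taking MW-1 as reference: MW-2−MW-1 = (195, -300, -0.47); MW-3−MW-1 = (230, -175, +0.24).
Determinant of the coordinate differences = 195·(-175) − 230·(-300) = 34875.
∂h/∂x = [(-0.47)·(-175) − (+0.24)·(-300)] / 34875 = +0.004423
∂h/∂y = [195·(+0.24) − 230·(-0.47)] / 34875 = +0.004442
h(692707, 5928401) = 59.16 + (+0.004423)·(295) + (+0.004442)·(-525) = 59.16 +1.305 -2.332 = 58.133 m.

58.1 m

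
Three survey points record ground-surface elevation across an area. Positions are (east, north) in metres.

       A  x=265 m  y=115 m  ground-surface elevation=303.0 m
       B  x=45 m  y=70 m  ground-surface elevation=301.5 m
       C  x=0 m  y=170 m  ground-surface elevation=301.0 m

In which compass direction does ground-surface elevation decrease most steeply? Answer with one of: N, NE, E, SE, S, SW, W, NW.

W

Taking A as reference: B−A = (-220, -45, -1.5); C−A = (-265, 55, -2.0).
Determinant of the coordinate differences = (-220)·55 − (-265)·(-45) = -24025.
∂z/∂x = [(-1.5)·55 − (-2.0)·(-45)] / -24025 = +0.007180
∂z/∂y = [(-220)·(-2.0) − (-265)·(-1.5)] / -24025 = -0.001769
Steepest decrease is along −∇f = (-0.007180 E, +0.001769 N) → west.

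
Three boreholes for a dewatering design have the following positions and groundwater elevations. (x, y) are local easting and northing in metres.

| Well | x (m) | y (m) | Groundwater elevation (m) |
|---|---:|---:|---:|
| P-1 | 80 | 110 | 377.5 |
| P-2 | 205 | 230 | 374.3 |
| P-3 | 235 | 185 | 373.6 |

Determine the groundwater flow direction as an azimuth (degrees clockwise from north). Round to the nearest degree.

With h = a·x + b·y + c and P-1 as origin, the differences give:
  125·a + 120·b = -3.2
  155·a + 75·b = -3.9
Eliminate b (×75 and ×120, subtract): -9225·a = 228.00 → a = ∂h/∂x = -0.02472
Back-substitute: b = ∂h/∂y = -0.0009214.
Flow direction (−∇h) has components (+0.02472 E, +0.0009214 N).
Azimuth = atan2(E, N) = atan2(+0.02472, +0.0009214) = 87.9° ≈ 088°.

088°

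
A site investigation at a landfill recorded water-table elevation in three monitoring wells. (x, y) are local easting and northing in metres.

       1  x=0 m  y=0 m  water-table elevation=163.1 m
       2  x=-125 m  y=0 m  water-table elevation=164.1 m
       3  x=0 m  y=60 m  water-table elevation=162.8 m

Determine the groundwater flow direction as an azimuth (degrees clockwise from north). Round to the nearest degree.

∂h/∂x = (164.1 − 163.1) / (-125 − 0) = -0.008000
∂h/∂y = (162.8 − 163.1) / (60 − 0) = -0.005000
Flow direction (−∇h) has components (+0.008000 E, +0.005000 N).
Azimuth = atan2(E, N) = atan2(+0.008000, +0.005000) = 58.0° ≈ 058°.

058°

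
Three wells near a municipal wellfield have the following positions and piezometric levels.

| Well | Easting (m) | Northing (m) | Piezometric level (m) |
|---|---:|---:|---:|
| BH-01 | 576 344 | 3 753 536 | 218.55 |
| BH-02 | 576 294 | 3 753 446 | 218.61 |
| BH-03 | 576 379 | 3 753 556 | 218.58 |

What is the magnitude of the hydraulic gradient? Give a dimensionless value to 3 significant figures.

With h = a·x + b·y + c and BH-01 as origin, the differences give:
  (-50)·a + (-90)·b = +0.06
  35·a + 20·b = +0.03
Eliminate b (×20 and ×(-90), subtract): 2150·a = 3.900 → a = ∂h/∂x = +0.001814
Back-substitute: b = ∂h/∂y = -0.001674.
|∇h| = √(0.001814² + -0.001674²) = 0.002468

0.00247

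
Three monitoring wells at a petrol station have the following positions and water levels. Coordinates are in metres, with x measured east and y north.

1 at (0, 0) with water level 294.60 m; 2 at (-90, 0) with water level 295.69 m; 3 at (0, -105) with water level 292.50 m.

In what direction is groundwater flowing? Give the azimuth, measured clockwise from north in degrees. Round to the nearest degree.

∂h/∂x = (295.69 − 294.60) / (-90 − 0) = -0.01211
∂h/∂y = (292.50 − 294.60) / (-105 − 0) = +0.02000
Flow direction (−∇h) has components (+0.01211 E, -0.02000 N).
Azimuth = atan2(E, N) = atan2(+0.01211, -0.02000) = 148.8° ≈ 149°.

149°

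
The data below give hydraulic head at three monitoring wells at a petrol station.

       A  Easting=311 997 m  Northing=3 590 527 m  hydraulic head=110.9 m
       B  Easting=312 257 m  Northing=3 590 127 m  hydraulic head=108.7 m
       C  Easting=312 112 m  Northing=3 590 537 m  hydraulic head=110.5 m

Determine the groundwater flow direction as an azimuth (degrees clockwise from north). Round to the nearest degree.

Differences from A: to B (Δx, Δy, Δh) = (260, -400, -2.2); to C = (115, 10, -0.4).
Solve a·Δx + b·Δy = Δh: det = 260·10 − 115·(-400) = 48600.
∂h/∂x = [(-2.2)·10 − (-0.4)·(-400)] / 48600 = -0.003745
∂h/∂y = [260·(-0.4) − 115·(-2.2)] / 48600 = +0.003066
Flow direction (−∇h) has components (+0.003745 E, -0.003066 N).
Azimuth = atan2(E, N) = atan2(+0.003745, -0.003066) = 129.3° ≈ 129°.

129°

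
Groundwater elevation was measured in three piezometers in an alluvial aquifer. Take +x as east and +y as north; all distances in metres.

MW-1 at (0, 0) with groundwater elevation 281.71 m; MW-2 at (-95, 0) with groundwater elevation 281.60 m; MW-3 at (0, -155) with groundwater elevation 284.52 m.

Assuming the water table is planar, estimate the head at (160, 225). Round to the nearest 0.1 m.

∂h/∂x = (281.60 − 281.71) / (-95 − 0) = +0.001158
∂h/∂y = (284.52 − 281.71) / (-155 − 0) = -0.01813
h(160, 225) = 281.71 + (+0.001158)·(160) + (-0.01813)·(225) = 281.71 +0.185 -4.079 = 277.816 m.

277.8 m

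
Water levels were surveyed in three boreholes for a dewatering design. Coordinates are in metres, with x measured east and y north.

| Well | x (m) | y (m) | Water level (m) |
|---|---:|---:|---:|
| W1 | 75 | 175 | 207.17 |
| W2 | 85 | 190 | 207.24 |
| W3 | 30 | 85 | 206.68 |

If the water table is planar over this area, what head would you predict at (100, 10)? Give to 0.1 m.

Differences from W1: to W2 (Δx, Δy, Δh) = (10, 15, +0.07); to W3 = (-45, -90, -0.49).
Solve a·Δx + b·Δy = Δh: det = 10·(-90) − (-45)·15 = -225.
∂h/∂x = [(+0.07)·(-90) − (-0.49)·15] / -225 = -0.004667
∂h/∂y = [10·(-0.49) − (-45)·(+0.07)] / -225 = +0.007778
h(100, 10) = 207.17 + (-0.004667)·(25) + (+0.007778)·(-165) = 207.17 -0.117 -1.283 = 205.770 m.

205.8 m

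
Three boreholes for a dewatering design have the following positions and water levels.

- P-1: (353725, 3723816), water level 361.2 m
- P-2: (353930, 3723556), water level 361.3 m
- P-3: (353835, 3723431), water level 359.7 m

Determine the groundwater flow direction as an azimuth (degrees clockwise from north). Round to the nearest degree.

233°

Taking P-1 as reference: P-2−P-1 = (205, -260, +0.1); P-3−P-1 = (110, -385, -1.5).
Solve a·Δx + b·Δy = Δh: det = 205·(-385) − 110·(-260) = -50325.
∂h/∂x = [(+0.1)·(-385) − (-1.5)·(-260)] / -50325 = +0.008515
∂h/∂y = [205·(-1.5) − 110·(+0.1)] / -50325 = +0.006329
Flow direction (−∇h) has components (-0.008515 E, -0.006329 N).
Azimuth = atan2(E, N) = atan2(-0.008515, -0.006329) = 233.4° ≈ 233°.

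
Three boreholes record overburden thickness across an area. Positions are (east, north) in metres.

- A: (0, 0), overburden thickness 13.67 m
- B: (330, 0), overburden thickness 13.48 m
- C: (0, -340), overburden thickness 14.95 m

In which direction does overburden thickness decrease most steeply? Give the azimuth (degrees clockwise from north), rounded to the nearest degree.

009°

∂d/∂x = (13.48 − 13.67) / (330 − 0) = -0.0005758
∂d/∂y = (14.95 − 13.67) / (-340 − 0) = -0.003765
Steepest decrease is along −∇f: components (+0.0005758 E, +0.003765 N).
Azimuth = atan2(+0.0005758, +0.003765) = 8.7° ≈ 009°.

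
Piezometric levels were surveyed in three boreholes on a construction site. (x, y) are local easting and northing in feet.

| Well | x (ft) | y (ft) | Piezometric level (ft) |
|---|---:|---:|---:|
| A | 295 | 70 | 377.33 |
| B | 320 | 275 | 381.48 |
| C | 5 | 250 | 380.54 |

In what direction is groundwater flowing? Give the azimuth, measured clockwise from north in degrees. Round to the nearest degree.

184°

Taking A as reference: B−A = (25, 205, +4.15); C−A = (-290, 180, +3.21).
Determinant of the coordinate differences = 25·180 − (-290)·205 = 63950.
∂h/∂x = [(+4.15)·180 − (+3.21)·205] / 63950 = +0.001391
∂h/∂y = [25·(+3.21) − (-290)·(+4.15)] / 63950 = +0.02007
Flow direction (−∇h) has components (-0.001391 E, -0.02007 N).
Azimuth = atan2(E, N) = atan2(-0.001391, -0.02007) = 184.0° ≈ 184°.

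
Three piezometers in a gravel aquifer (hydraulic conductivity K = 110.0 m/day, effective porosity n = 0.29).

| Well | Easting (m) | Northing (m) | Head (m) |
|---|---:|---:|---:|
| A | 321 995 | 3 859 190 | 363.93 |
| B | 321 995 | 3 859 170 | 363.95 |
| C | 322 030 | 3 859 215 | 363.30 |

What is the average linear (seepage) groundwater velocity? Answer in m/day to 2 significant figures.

6.6 m/day

Differences from A: to B (Δx, Δy, Δh) = (0, -20, +0.02); to C = (35, 25, -0.63).
Determinant of the coordinate differences = 0·25 − 35·(-20) = 700.
∂h/∂x = [(+0.02)·25 − (-0.63)·(-20)] / 700 = -0.01729
∂h/∂y = [0·(-0.63) − 35·(+0.02)] / 700 = -0.0010000
|∇h| = √(-0.01729² + -0.0010000²) = 0.01732
Seepage velocity v = K·i/n = 110.0 × 0.01732 / 0.29 = 6.57 m/day.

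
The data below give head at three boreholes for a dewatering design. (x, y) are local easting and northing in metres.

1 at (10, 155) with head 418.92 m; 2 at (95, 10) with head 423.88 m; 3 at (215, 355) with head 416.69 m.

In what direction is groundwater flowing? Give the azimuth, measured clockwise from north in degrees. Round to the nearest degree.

Three-point gradient (reference 1): Δ to 2 = (85, -145, +4.96), Δ to 3 = (205, 200, -2.23).
∂h/∂x = +0.01431, ∂h/∂y = -0.02582 (det = 46725).
Flow direction (−∇h) has components (-0.01431 E, +0.02582 N).
Azimuth = atan2(E, N) = atan2(-0.01431, +0.02582) = 331.0° ≈ 331°.

331°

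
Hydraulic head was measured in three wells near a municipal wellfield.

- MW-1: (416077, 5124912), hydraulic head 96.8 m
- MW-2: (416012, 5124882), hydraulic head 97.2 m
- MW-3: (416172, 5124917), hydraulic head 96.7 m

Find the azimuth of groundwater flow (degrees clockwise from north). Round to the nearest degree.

Taking MW-1 as reference: MW-2−MW-1 = (-65, -30, +0.4); MW-3−MW-1 = (95, 5, -0.1).
Determinant of the coordinate differences = (-65)·5 − 95·(-30) = 2525.
∂h/∂x = [(+0.4)·5 − (-0.1)·(-30)] / 2525 = -0.0003960
∂h/∂y = [(-65)·(-0.1) − 95·(+0.4)] / 2525 = -0.01248
Flow direction (−∇h) has components (+0.0003960 E, +0.01248 N).
Azimuth = atan2(E, N) = atan2(+0.0003960, +0.01248) = 1.8° ≈ 002°.

002°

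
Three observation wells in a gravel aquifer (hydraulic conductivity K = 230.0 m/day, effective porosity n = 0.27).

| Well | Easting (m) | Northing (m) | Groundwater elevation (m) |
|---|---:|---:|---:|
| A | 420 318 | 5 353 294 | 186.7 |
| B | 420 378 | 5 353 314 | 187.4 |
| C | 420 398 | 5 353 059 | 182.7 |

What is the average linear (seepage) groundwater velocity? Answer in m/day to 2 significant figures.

17 m/day

With h = a·x + b·y + c and A as origin, the differences give:
  60·a + 20·b = +0.7
  80·a + (-235)·b = -4.0
Eliminate b (×(-235) and ×20, subtract): -15700·a = -84.50 → a = ∂h/∂x = +0.005382
Back-substitute: b = ∂h/∂y = +0.01885.
|∇h| = √(0.005382² + 0.01885²) = 0.0196
Seepage velocity v = K·i/n = 230.0 × 0.0196 / 0.27 = 16.7 m/day.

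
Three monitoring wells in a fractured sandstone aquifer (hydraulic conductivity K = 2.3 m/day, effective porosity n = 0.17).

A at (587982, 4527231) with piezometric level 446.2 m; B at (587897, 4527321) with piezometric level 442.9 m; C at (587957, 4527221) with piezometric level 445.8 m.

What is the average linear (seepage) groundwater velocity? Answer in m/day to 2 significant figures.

0.37 m/day

With h = a·x + b·y + c and A as origin, the differences give:
  (-85)·a + 90·b = -3.3
  (-25)·a + (-10)·b = -0.4
Eliminate b (×(-10) and ×90, subtract): 3100·a = 69.00 → a = ∂h/∂x = +0.02226
Back-substitute: b = ∂h/∂y = -0.01565.
|∇h| = √(0.02226² + -0.01565²) = 0.02721
Seepage velocity v = K·i/n = 2.3 × 0.02721 / 0.17 = 0.3681 m/day.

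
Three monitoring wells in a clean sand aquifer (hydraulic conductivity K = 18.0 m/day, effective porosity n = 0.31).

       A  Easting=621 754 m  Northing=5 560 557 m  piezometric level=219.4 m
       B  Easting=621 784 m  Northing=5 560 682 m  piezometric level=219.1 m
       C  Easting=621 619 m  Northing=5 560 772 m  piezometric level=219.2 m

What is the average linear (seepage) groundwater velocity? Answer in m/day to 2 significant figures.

Taking A as reference: B−A = (30, 125, -0.3); C−A = (-135, 215, -0.2).
Solve a·Δx + b·Δy = Δh: det = 30·215 − (-135)·125 = 23325.
∂h/∂x = [(-0.3)·215 − (-0.2)·125] / 23325 = -0.001693
∂h/∂y = [30·(-0.2) − (-135)·(-0.3)] / 23325 = -0.001994
|∇h| = √(-0.001693² + -0.001994²) = 0.002616
Seepage velocity v = K·i/n = 18.0 × 0.002616 / 0.31 = 0.1519 m/day.

0.15 m/day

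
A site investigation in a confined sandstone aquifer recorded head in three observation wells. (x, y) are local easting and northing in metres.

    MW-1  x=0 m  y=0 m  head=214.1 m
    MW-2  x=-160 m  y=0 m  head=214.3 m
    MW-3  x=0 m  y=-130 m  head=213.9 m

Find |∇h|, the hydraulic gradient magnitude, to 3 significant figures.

∂h/∂x = (214.3 − 214.1) / (-160 − 0) = -0.001250
∂h/∂y = (213.9 − 214.1) / (-130 − 0) = +0.001538
|∇h| = √(-0.001250² + 0.001538²) = 0.001982

0.00198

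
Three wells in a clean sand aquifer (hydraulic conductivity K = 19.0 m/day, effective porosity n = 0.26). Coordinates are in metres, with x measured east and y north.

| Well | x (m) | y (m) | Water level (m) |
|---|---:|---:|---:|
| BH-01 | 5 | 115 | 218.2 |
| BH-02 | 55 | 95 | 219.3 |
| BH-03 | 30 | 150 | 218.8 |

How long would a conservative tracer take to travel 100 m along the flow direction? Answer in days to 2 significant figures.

With h = a·x + b·y + c and BH-01 as origin, the differences give:
  50·a + (-20)·b = +1.1
  25·a + 35·b = +0.6
Eliminate b (×35 and ×(-20), subtract): 2250·a = 50.50 → a = ∂h/∂x = +0.02244
Back-substitute: b = ∂h/∂y = +0.001111.
|∇h| = √(0.02244² + 0.001111²) = 0.02247
Seepage velocity v = K·i/n = 19.0 × 0.02247 / 0.26 = 1.642 m/day.
t = 100 / 1.642 = 60.9 days.

61 days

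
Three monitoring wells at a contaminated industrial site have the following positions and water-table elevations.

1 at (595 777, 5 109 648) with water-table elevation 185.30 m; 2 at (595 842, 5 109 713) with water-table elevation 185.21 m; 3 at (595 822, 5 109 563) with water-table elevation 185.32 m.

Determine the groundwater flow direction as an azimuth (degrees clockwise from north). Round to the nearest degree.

With h = a·x + b·y + c and 1 as origin, the differences give:
  65·a + 65·b = -0.09
  45·a + (-85)·b = +0.02
Eliminate b (×(-85) and ×65, subtract): -8450·a = 6.350 → a = ∂h/∂x = -0.0007515
Back-substitute: b = ∂h/∂y = -0.0006331.
Flow direction (−∇h) has components (+0.0007515 E, +0.0006331 N).
Azimuth = atan2(E, N) = atan2(+0.0007515, +0.0006331) = 49.9° ≈ 050°.

050°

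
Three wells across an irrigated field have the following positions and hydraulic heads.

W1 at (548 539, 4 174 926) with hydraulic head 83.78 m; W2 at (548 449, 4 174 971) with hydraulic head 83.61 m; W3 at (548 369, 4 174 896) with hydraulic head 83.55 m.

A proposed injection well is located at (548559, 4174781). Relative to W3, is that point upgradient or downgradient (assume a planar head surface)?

upgradient

With h = a·x + b·y + c and W1 as origin, the differences give:
  (-90)·a + 45·b = -0.17
  (-170)·a + (-30)·b = -0.23
Eliminate b (×(-30) and ×45, subtract): 10350·a = 15.450 → a = ∂h/∂x = +0.001493
Back-substitute: b = ∂h/∂y = -0.0007923.
Head at (548559, 4174781) = 83.78 + (+0.001493)·(20) + (-0.0007923)·(-145) = 83.92 m.
That is higher than the 83.55 m at W3, so the point is upgradient.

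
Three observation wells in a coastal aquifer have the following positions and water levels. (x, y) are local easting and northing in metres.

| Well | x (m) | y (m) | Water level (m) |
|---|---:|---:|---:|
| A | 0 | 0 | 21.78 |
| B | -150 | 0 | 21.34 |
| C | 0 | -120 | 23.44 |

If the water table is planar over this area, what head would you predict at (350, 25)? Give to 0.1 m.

∂h/∂x = (21.34 − 21.78) / (-150 − 0) = +0.002933
∂h/∂y = (23.44 − 21.78) / (-120 − 0) = -0.01383
h(350, 25) = 21.78 + (+0.002933)·(350) + (-0.01383)·(25) = 21.78 +1.027 -0.346 = 22.461 m.

22.5 m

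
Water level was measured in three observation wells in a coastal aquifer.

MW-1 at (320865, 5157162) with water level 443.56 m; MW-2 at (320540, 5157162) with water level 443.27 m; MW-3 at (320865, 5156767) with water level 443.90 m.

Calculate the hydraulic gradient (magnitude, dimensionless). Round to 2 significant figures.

∂h/∂x = (443.27 − 443.56) / (320540 − 320865) = +0.0008923
∂h/∂y = (443.90 − 443.56) / (5156767 − 5157162) = -0.0008608
|∇h| = √(0.0008923² + -0.0008608²) = 0.00124

0.0012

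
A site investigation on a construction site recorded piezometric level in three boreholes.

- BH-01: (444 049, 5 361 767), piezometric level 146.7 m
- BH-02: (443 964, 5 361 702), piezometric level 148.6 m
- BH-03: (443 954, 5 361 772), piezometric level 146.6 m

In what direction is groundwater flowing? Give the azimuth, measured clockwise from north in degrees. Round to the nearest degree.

001°

With h = a·x + b·y + c and BH-01 as origin, the differences give:
  (-85)·a + (-65)·b = +1.9
  (-95)·a + 5·b = -0.1
Eliminate b (×5 and ×(-65), subtract): -6600·a = 3.00 → a = ∂h/∂x = -0.0004545
Back-substitute: b = ∂h/∂y = -0.02864.
Flow direction (−∇h) has components (+0.0004545 E, +0.02864 N).
Azimuth = atan2(E, N) = atan2(+0.0004545, +0.02864) = 0.9° ≈ 001°.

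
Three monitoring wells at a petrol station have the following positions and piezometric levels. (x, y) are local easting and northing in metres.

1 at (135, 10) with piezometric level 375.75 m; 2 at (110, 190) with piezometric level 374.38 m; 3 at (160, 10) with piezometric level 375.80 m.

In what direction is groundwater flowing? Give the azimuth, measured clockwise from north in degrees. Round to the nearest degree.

345°

With h = a·x + b·y + c and 1 as origin, the differences give:
  (-25)·a + 180·b = -1.37
  25·a + 0·b = +0.05
Eliminate b (×0 and ×180, subtract): -4500·a = -9.000 → a = ∂h/∂x = +0.002000
Back-substitute: b = ∂h/∂y = -0.007333.
Flow direction (−∇h) has components (-0.002000 E, +0.007333 N).
Azimuth = atan2(E, N) = atan2(-0.002000, +0.007333) = 344.7° ≈ 345°.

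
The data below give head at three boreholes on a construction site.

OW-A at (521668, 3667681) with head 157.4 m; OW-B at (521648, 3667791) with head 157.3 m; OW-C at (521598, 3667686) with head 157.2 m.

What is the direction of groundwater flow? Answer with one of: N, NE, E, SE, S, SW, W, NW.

W

Three-point gradient (reference OW-A): Δ to OW-B = (-20, 110, -0.1), Δ to OW-C = (-70, 5, -0.2).
∂h/∂x = +0.002829, ∂h/∂y = -0.0003947 (det = 7600).
Flow = −∇h = (-0.002829 east, +0.0003947 north), which points west.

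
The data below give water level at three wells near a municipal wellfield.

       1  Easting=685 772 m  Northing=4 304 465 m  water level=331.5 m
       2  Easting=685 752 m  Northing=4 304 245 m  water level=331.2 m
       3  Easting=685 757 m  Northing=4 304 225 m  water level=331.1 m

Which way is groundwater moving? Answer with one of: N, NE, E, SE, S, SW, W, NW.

Differences from 1: to 2 (Δx, Δy, Δh) = (-20, -220, -0.3); to 3 = (-15, -240, -0.4).
Solve a·Δx + b·Δy = Δh: det = (-20)·(-240) − (-15)·(-220) = 1500.
∂h/∂x = [(-0.3)·(-240) − (-0.4)·(-220)] / 1500 = -0.01067
∂h/∂y = [(-20)·(-0.4) − (-15)·(-0.3)] / 1500 = +0.002333
Flow = −∇h = (+0.01067 east, -0.002333 north), which points east.

E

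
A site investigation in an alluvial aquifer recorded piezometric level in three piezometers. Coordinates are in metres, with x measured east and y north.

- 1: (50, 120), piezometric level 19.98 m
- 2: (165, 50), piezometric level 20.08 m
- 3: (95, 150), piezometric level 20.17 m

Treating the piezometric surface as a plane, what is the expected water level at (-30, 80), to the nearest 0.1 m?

Three-point gradient (reference 1): Δ to 2 = (115, -70, +0.10), Δ to 3 = (45, 30, +0.19).
∂h/∂x = +0.002470, ∂h/∂y = +0.002629 (det = 6600).
h(-30, 80) = 19.98 + (+0.002470)·(-80) + (+0.002629)·(-40) = 19.98 -0.198 -0.105 = 19.677 m.

19.7 m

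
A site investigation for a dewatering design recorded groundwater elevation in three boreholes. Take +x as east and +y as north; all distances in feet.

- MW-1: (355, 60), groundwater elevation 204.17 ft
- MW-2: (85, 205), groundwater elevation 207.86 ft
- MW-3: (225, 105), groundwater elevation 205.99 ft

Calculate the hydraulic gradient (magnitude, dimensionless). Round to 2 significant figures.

Differences from MW-1: to MW-2 (Δx, Δy, Δh) = (-270, 145, +3.69); to MW-3 = (-130, 45, +1.82).
Solve a·Δx + b·Δy = Δh: det = (-270)·45 − (-130)·145 = 6700.
∂h/∂x = [(+3.69)·45 − (+1.82)·145] / 6700 = -0.01460
∂h/∂y = [(-270)·(+1.82) − (-130)·(+3.69)] / 6700 = -0.001746
|∇h| = √(-0.01460² + -0.001746²) = 0.0147

0.015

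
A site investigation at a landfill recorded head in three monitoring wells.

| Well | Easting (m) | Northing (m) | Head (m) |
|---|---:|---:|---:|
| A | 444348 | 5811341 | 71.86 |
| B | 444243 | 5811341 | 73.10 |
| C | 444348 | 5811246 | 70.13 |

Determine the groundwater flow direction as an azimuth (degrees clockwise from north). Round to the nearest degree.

∂h/∂x = (73.10 − 71.86) / (444243 − 444348) = -0.01181
∂h/∂y = (70.13 − 71.86) / (5811246 − 5811341) = +0.01821
Flow direction (−∇h) has components (+0.01181 E, -0.01821 N).
Azimuth = atan2(E, N) = atan2(+0.01181, -0.01821) = 147.0° ≈ 147°.

147°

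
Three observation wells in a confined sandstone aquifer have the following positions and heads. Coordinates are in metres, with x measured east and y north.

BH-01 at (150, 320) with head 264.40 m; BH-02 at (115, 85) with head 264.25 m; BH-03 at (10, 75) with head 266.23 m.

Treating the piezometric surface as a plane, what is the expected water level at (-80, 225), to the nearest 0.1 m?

268.5 m

Differences from BH-01: to BH-02 (Δx, Δy, Δh) = (-35, -235, -0.15); to BH-03 = (-140, -245, +1.83).
Determinant of the coordinate differences = (-35)·(-245) − (-140)·(-235) = -24325.
∂h/∂x = [(-0.15)·(-245) − (+1.83)·(-235)] / -24325 = -0.01919
∂h/∂y = [(-35)·(+1.83) − (-140)·(-0.15)] / -24325 = +0.003496
h(-80, 225) = 264.40 + (-0.01919)·(-230) + (+0.003496)·(-95) = 264.40 +4.414 -0.332 = 268.482 m.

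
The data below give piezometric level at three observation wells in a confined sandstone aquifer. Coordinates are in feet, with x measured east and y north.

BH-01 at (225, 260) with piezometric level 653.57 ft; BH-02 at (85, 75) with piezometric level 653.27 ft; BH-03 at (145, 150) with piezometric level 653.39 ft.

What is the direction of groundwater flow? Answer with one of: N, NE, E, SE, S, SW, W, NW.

With h = a·x + b·y + c and BH-01 as origin, the differences give:
  (-140)·a + (-185)·b = -0.30
  (-80)·a + (-110)·b = -0.18
Eliminate b (×(-110) and ×(-185), subtract): 600·a = -0.300 → a = ∂h/∂x = -0.0005000
Back-substitute: b = ∂h/∂y = +0.002000.
Flow = −∇h = (+0.0005000 east, -0.002000 north), which points south.

S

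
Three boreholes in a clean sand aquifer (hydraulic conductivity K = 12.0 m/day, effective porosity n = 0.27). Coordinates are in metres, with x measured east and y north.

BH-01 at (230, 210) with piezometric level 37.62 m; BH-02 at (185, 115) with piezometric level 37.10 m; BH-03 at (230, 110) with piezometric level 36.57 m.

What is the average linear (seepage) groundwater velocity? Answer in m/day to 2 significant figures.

Differences from BH-01: to BH-02 (Δx, Δy, Δh) = (-45, -95, -0.52); to BH-03 = (0, -100, -1.05).
Solve a·Δx + b·Δy = Δh: det = (-45)·(-100) − 0·(-95) = 4500.
∂h/∂x = [(-0.52)·(-100) − (-1.05)·(-95)] / 4500 = -0.01061
∂h/∂y = [(-45)·(-1.05) − 0·(-0.52)] / 4500 = +0.01050
|∇h| = √(-0.01061² + 0.01050²) = 0.01493
Seepage velocity v = K·i/n = 12.0 × 0.01493 / 0.27 = 0.6636 m/day.

0.66 m/day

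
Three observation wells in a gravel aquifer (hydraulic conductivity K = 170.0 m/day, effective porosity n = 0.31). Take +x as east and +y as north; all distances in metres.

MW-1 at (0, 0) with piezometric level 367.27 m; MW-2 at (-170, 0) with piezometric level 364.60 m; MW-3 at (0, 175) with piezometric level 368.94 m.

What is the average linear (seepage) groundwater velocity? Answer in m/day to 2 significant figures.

∂h/∂x = (364.60 − 367.27) / (-170 − 0) = +0.01571
∂h/∂y = (368.94 − 367.27) / (175 − 0) = +0.009543
|∇h| = √(0.01571² + 0.009543²) = 0.01838
Seepage velocity v = K·i/n = 170.0 × 0.01838 / 0.31 = 10.08 m/day.

10 m/day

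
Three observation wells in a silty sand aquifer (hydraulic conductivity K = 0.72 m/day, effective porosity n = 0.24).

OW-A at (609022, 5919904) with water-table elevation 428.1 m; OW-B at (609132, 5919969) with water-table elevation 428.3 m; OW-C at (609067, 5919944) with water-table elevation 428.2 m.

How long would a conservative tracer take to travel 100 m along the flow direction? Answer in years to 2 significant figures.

Taking OW-A as reference: OW-B−OW-A = (110, 65, +0.2); OW-C−OW-A = (45, 40, +0.1).
Determinant of the coordinate differences = 110·40 − 45·65 = 1475.
∂h/∂x = [(+0.2)·40 − (+0.1)·65] / 1475 = +0.001017
∂h/∂y = [110·(+0.1) − 45·(+0.2)] / 1475 = +0.001356
|∇h| = √(0.001017² + 0.001356²) = 0.001695
Seepage velocity v = K·i/n = 0.72 × 0.001695 / 0.24 = 0.005085 m/day.
t = 100 / 0.005085 = 1.967e+04 days = 53.9 years.

54 years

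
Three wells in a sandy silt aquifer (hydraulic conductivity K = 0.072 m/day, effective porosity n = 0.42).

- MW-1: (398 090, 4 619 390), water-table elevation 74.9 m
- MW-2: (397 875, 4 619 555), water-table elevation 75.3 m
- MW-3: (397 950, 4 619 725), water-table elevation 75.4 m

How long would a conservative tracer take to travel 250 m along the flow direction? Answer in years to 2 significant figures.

2700 years

Taking MW-1 as reference: MW-2−MW-1 = (-215, 165, +0.4); MW-3−MW-1 = (-140, 335, +0.5).
Determinant of the coordinate differences = (-215)·335 − (-140)·165 = -48925.
∂h/∂x = [(+0.4)·335 − (+0.5)·165] / -48925 = -0.001053
∂h/∂y = [(-215)·(+0.5) − (-140)·(+0.4)] / -48925 = +0.001053
|∇h| = √(-0.001053² + 0.001053²) = 0.001489
Seepage velocity v = K·i/n = 0.072 × 0.001489 / 0.42 = 0.0002553 m/day.
t = 250 / 0.0002553 = 9.792e+05 days = 2.68e+03 years.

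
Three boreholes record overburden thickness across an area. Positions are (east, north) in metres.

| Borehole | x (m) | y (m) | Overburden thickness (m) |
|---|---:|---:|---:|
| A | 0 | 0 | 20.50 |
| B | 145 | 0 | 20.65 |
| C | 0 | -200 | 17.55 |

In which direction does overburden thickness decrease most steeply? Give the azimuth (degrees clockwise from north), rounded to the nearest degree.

184°

∂d/∂x = (20.65 − 20.50) / (145 − 0) = +0.001034
∂d/∂y = (17.55 − 20.50) / (-200 − 0) = +0.01475
Steepest decrease is along −∇f: components (-0.001034 E, -0.01475 N).
Azimuth = atan2(-0.001034, -0.01475) = 184.0° ≈ 184°.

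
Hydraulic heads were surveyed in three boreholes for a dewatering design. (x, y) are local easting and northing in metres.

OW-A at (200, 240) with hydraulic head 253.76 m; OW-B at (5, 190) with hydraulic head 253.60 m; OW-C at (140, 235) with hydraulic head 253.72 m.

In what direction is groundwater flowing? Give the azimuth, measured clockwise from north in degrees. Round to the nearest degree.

Taking OW-A as reference: OW-B−OW-A = (-195, -50, -0.16); OW-C−OW-A = (-60, -5, -0.04).
Determinant of the coordinate differences = (-195)·(-5) − (-60)·(-50) = -2025.
∂h/∂x = [(-0.16)·(-5) − (-0.04)·(-50)] / -2025 = +0.0005926
∂h/∂y = [(-195)·(-0.04) − (-60)·(-0.16)] / -2025 = +0.0008889
Flow direction (−∇h) has components (-0.0005926 E, -0.0008889 N).
Azimuth = atan2(E, N) = atan2(-0.0005926, -0.0008889) = 213.7° ≈ 214°.

214°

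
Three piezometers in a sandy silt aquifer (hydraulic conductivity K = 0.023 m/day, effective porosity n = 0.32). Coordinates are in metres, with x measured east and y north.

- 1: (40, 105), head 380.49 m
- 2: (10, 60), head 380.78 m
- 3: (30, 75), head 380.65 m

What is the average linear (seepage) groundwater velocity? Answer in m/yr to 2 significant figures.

0.14 m/yr

With h = a·x + b·y + c and 1 as origin, the differences give:
  (-30)·a + (-45)·b = +0.29
  (-10)·a + (-30)·b = +0.16
Eliminate b (×(-30) and ×(-45), subtract): 450·a = -1.500 → a = ∂h/∂x = -0.003333
Back-substitute: b = ∂h/∂y = -0.004222.
|∇h| = √(-0.003333² + -0.004222²) = 0.005379
Seepage velocity v = K·i/n = 0.023 × 0.005379 / 0.32 = 0.0003866 m/day = 0.1412 m/yr.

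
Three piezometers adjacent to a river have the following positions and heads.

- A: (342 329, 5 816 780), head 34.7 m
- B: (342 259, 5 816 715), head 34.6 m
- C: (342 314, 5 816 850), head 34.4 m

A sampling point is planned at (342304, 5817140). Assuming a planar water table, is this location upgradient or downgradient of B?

downgradient

Differences from A: to B (Δx, Δy, Δh) = (-70, -65, -0.1); to C = (-15, 70, -0.3).
Determinant of the coordinate differences = (-70)·70 − (-15)·(-65) = -5875.
∂h/∂x = [(-0.1)·70 − (-0.3)·(-65)] / -5875 = +0.004511
∂h/∂y = [(-70)·(-0.3) − (-15)·(-0.1)] / -5875 = -0.003319
Head at (342304, 5817140) = 34.7 + (+0.004511)·(-25) + (-0.003319)·(360) = 33.39 m.
That is lower than the 34.6 m at B, so the point is downgradient.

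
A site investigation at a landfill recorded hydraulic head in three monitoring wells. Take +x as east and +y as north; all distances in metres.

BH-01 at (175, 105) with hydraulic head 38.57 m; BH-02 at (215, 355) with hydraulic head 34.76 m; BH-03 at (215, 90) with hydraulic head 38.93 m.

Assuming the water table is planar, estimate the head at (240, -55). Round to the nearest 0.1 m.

41.3 m

With h = a·x + b·y + c and BH-01 as origin, the differences give:
  40·a + 250·b = -3.81
  40·a + (-15)·b = +0.36
Eliminate b (×(-15) and ×250, subtract): -10600·a = -32.850 → a = ∂h/∂x = +0.003099
Back-substitute: b = ∂h/∂y = -0.01574.
h(240, -55) = 38.57 + (+0.003099)·(65) + (-0.01574)·(-160) = 38.57 +0.201 +2.518 = 41.289 m.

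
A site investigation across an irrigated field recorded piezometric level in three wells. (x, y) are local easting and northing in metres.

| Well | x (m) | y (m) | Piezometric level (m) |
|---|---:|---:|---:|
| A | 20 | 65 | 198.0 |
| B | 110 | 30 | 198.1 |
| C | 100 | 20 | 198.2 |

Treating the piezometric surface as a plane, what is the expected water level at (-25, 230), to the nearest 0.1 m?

196.8 m

With h = a·x + b·y + c and A as origin, the differences give:
  90·a + (-35)·b = +0.1
  80·a + (-45)·b = +0.2
Eliminate b (×(-45) and ×(-35), subtract): -1250·a = 2.50 → a = ∂h/∂x = -0.002000
Back-substitute: b = ∂h/∂y = -0.008000.
h(-25, 230) = 198.0 + (-0.002000)·(-45) + (-0.008000)·(165) = 198.0 +0.090 -1.320 = 196.770 m.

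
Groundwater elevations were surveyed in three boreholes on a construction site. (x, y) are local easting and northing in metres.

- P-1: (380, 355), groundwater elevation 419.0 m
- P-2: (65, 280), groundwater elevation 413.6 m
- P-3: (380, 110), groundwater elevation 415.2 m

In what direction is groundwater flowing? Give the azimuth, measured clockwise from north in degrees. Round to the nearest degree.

Differences from P-1: to P-2 (Δx, Δy, Δh) = (-315, -75, -5.4); to P-3 = (0, -245, -3.8).
Determinant of the coordinate differences = (-315)·(-245) − 0·(-75) = 77175.
∂h/∂x = [(-5.4)·(-245) − (-3.8)·(-75)] / 77175 = +0.01345
∂h/∂y = [(-315)·(-3.8) − 0·(-5.4)] / 77175 = +0.01551
Flow direction (−∇h) has components (-0.01345 E, -0.01551 N).
Azimuth = atan2(E, N) = atan2(-0.01345, -0.01551) = 220.9° ≈ 221°.

221°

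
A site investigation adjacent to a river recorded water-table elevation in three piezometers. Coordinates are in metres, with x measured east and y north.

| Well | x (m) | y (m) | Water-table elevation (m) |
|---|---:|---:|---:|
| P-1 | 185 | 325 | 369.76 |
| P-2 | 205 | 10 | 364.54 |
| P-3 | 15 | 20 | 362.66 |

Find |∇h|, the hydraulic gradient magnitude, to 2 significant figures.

With h = a·x + b·y + c and P-1 as origin, the differences give:
  20·a + (-315)·b = -5.22
  (-170)·a + (-305)·b = -7.10
Eliminate b (×(-305) and ×(-315), subtract): -59650·a = -644.400 → a = ∂h/∂x = +0.01080
Back-substitute: b = ∂h/∂y = +0.01726.
|∇h| = √(0.01080² + 0.01726²) = 0.02036

0.020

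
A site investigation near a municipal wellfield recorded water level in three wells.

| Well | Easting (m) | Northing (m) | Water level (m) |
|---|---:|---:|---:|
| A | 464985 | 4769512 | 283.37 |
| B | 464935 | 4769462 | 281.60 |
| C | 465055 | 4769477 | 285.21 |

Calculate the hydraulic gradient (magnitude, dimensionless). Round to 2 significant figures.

0.030

With h = a·x + b·y + c and A as origin, the differences give:
  (-50)·a + (-50)·b = -1.77
  70·a + (-35)·b = +1.84
Eliminate b (×(-35) and ×(-50), subtract): 5250·a = 153.950 → a = ∂h/∂x = +0.02932
Back-substitute: b = ∂h/∂y = +0.006076.
|∇h| = √(0.02932² + 0.006076²) = 0.02994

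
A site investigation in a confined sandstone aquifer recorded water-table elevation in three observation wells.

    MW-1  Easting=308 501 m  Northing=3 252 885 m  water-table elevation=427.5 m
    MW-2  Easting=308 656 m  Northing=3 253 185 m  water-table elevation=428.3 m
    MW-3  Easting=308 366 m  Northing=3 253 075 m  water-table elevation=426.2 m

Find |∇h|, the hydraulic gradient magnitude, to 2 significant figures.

Taking MW-1 as reference: MW-2−MW-1 = (155, 300, +0.8); MW-3−MW-1 = (-135, 190, -1.3).
Determinant of the coordinate differences = 155·190 − (-135)·300 = 69950.
∂h/∂x = [(+0.8)·190 − (-1.3)·300] / 69950 = +0.007748
∂h/∂y = [155·(-1.3) − (-135)·(+0.8)] / 69950 = -0.001337
|∇h| = √(0.007748² + -0.001337²) = 0.007863

0.0079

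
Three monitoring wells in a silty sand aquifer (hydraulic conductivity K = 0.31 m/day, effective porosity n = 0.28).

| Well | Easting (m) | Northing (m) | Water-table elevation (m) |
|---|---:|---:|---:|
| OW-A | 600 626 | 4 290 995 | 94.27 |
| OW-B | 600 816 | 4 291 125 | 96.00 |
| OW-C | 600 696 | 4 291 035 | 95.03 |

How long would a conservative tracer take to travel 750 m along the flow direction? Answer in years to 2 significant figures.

74 years

With h = a·x + b·y + c and OW-A as origin, the differences give:
  190·a + 130·b = +1.73
  70·a + 40·b = +0.76
Eliminate b (×40 and ×130, subtract): -1500·a = -29.600 → a = ∂h/∂x = +0.01973
Back-substitute: b = ∂h/∂y = -0.01553.
|∇h| = √(0.01973² + -0.01553²) = 0.02511
Seepage velocity v = K·i/n = 0.31 × 0.02511 / 0.28 = 0.0278 m/day.
t = 750 / 0.0278 = 2.698e+04 days = 73.9 years.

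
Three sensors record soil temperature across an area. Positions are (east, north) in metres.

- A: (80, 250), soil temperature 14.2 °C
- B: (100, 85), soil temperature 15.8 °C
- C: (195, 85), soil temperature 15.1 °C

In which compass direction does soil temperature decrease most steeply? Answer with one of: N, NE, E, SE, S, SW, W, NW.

With T = a·x + b·y + c and A as origin, the differences give:
  20·a + (-165)·b = +1.6
  115·a + (-165)·b = +0.9
Eliminate b (×(-165) and ×(-165), subtract): 15675·a = -115.50 → a = ∂T/∂x = -0.007368
Back-substitute: b = ∂T/∂y = -0.01059.
Steepest decrease is along −∇f = (+0.007368 E, +0.01059 N) → northeast.

NE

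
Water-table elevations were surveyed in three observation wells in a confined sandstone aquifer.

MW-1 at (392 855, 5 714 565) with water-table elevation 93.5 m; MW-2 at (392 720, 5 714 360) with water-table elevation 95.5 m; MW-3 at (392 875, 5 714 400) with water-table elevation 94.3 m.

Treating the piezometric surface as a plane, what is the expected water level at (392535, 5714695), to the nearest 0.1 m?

94.8 m

Taking MW-1 as reference: MW-2−MW-1 = (-135, -205, +2.0); MW-3−MW-1 = (20, -165, +0.8).
Solve a·Δx + b·Δy = Δh: det = (-135)·(-165) − 20·(-205) = 26375.
∂h/∂x = [(+2.0)·(-165) − (+0.8)·(-205)] / 26375 = -0.006294
∂h/∂y = [(-135)·(+0.8) − 20·(+2.0)] / 26375 = -0.005611
h(392535, 5714695) = 93.5 + (-0.006294)·(-320) + (-0.005611)·(130) = 93.5 +2.014 -0.729 = 94.785 m.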